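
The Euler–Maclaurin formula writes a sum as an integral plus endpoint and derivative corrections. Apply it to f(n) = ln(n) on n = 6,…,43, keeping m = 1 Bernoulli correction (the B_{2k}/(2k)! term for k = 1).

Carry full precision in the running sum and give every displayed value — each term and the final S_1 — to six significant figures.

The integral term ∫_6^43 ln(x) dx = 113.981.
Boundary: ½(f(6) + f(43)) = ½(1.79176 + 3.76120) = 2.77648.
Integral + boundary = 116.758.
k=1: B_{2}/(2)! × [f^{(1)}(43) − f^{(1)}(6)] = 1/12 × (0.0232558 − 0.166667) = -0.0119509.

S_1 ≈ 116.746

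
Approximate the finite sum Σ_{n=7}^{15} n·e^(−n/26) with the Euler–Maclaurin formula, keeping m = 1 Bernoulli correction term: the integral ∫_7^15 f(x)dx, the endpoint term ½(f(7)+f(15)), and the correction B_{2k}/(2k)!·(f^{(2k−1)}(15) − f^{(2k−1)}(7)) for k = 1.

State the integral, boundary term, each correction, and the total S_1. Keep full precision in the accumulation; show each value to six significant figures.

The integral term ∫_7^15 x·e^(−x/26) dx = 56.7927.
½[f(7) + f(15)] = ½[5.34777 + 8.42436] = 6.88606.
Integral + boundary = 63.6787.
Correction k=1: B_{2}/2! · (f^{(1)}(15) − f^{(1)}(7)) = 1/12 · (0.237610 − 0.558284) = -0.0267228.

S_1 ≈ 63.6520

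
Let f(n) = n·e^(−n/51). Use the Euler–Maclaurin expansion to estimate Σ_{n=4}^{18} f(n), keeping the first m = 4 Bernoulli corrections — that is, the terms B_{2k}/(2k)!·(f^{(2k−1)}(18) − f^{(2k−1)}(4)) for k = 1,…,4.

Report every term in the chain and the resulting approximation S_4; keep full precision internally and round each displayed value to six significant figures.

S_4 ≈ 129.031

∫_4^18 x·e^(−x/51) dx evaluates to 120.892.
Boundary: ½(f(4) + f(18)) = ½(3.69826 + 12.6471) = 8.17270.
So far: 129.064.
Order-1 term: 1/12 · (0.454636 − 0.852051) = -0.0331179.
Running total after k=1: 129.031.
Order-2 term: −1/720 · (0.000715061 − 0.00103852) = 4.49244e-07.
Running total after k=2: 129.031.
Order-3 term: 1/30240 · (4.82633e-07 − 6.72606e-07) = -6.28216e-12.
Running total after k=3: 129.031.
Order-4 term: −1/1209600 · (2.65417e-10 − 3.63681e-10) = 8.12375e-17.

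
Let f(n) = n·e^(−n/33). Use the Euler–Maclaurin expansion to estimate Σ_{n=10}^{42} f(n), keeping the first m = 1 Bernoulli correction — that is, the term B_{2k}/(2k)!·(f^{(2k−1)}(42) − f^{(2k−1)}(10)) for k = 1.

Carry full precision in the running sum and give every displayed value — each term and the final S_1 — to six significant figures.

Integral: ∫_10^42 x·e^(−x/33) dx = 354.875.
Endpoint term: (f(10) + f(42))/2 = (7.38577 + 11.7628)/2 = 9.57429.
So far: 364.449.
k=1: B_{2}/(2)! × [f^{(1)}(42) − f^{(1)}(10)] = 1/12 × (-0.0763818 − 0.514766) = -0.0492623.

S_1 ≈ 364.400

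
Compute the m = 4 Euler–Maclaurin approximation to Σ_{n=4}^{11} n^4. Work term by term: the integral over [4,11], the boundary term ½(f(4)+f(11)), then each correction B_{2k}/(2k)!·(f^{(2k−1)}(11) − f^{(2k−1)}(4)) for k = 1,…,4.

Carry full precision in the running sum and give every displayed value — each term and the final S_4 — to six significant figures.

Integral: ∫_4^11 x^4 dx = 32005.4.
Boundary: ½(f(4) + f(11)) = ½(256.000 + 14641.0) = 7448.50.
So far: 39453.9.
Correction k=1: B_{2}/2! · (f^{(1)}(11) − f^{(1)}(4)) = 1/12 · (5324.00 − 256.000) = 422.333.
Running total after k=1: 39876.2.
Correction k=2: B_{4}/4! · (f^{(3)}(11) − f^{(3)}(4)) = −1/720 · (264.000 − 96.0000) = -0.233333.
Running total after k=2: 39876.0.
Correction k=3: B_{6}/6! · (f^{(5)}(11) − f^{(5)}(4)) = 1/30240 · (0.00000 − 0.00000) = 0.00000.
Running total after k=3: 39876.0.
Correction k=4: B_{8}/8! · (f^{(7)}(11) − f^{(7)}(4)) = −1/1209600 · (0.00000 − 0.00000) = 0.00000.

S_4 ≈ 39876.0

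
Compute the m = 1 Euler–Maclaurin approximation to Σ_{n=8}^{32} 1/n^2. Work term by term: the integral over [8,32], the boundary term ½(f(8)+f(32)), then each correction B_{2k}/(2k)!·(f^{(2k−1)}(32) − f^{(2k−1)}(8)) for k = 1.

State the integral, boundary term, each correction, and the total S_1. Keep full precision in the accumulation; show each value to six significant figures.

∫_8^32 1/x^2 dx evaluates to 0.0937500.
Boundary: ½(f(8) + f(32)) = ½(0.0156250 + 0.000976562) = 0.00830078.
Integral + boundary = 0.102051.
Correction k=1: B_{2}/2! · (f^{(1)}(32) − f^{(1)}(8)) = 1/12 · (-6.10352e-05 − (-0.00390625)) = 0.000320435.

S_1 ≈ 0.102371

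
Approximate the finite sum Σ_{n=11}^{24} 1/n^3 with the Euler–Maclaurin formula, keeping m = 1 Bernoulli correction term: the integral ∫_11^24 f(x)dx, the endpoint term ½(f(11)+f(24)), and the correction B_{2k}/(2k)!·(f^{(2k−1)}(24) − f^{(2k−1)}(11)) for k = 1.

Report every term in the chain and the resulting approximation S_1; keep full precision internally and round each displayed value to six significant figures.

The integral term ∫_11^24 1/x^3 dx = 0.00326418.
Endpoint term: (f(11) + f(24))/2 = (0.000751315 + 7.23380e-05)/2 = 0.000411826.
Integral + boundary = 0.00367600.
k=1: B_{2}/(2)! × [f^{(1)}(24) − f^{(1)}(11)] = 1/12 × (-9.04225e-06 − (-0.000204904)) = 1.63218e-05.

S_1 ≈ 0.00369232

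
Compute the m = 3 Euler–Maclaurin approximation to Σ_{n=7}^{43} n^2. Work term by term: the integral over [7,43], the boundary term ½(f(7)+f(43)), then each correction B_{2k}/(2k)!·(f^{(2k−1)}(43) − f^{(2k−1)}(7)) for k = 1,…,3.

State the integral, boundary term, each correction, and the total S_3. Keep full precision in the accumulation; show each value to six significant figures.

Integral: ∫_7^43 x^2 dx = 26388.0.
Boundary: ½(f(7) + f(43)) = ½(49.0000 + 1849.00) = 949.000.
Integral + boundary = 27337.0.
Order-1 term: 1/12 · (86.0000 − 14.0000) = 6.00000.
Running total after k=1: 27343.0.
Order-2 term: −1/720 · (0.00000 − 0.00000) = 0.00000.
Running total after k=2: 27343.0.
Order-3 term: 1/30240 · (0.00000 − 0.00000) = 0.00000.

S_3 ≈ 27343.0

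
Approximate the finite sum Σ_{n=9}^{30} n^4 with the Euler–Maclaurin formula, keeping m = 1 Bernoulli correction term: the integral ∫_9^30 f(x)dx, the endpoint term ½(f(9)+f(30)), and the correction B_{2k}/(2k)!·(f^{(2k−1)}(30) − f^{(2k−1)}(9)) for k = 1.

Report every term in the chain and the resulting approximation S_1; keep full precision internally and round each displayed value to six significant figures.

The integral term ∫_9^30 x^4 dx = 4.84819e+06.
½[f(9) + f(30)] = ½[6561.00 + 810000] = 408280.
So far: 5.25647e+06.
Order-1 term: 1/12 · (108000 − 2916.00) = 8757.00.

S_1 ≈ 5.26523e+06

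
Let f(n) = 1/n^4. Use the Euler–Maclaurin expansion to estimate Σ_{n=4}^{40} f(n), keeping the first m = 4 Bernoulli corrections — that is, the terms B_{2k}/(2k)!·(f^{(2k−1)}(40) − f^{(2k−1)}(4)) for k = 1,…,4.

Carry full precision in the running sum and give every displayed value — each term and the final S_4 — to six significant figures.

The integral term ∫_4^40 1/x^4 dx = 0.00520313.
½[f(4) + f(40)] = ½[0.00390625 + 3.90625e-07] = 0.00195332.
So far: 0.00715645.
k=1: B_{2}/(2)! × [f^{(1)}(40) − f^{(1)}(4)] = 1/12 × (-3.90625e-08 − (-0.00390625)) = 0.000325518.
Partial sum through k=1: 0.00748196.
k=2: B_{4}/(4)! × [f^{(3)}(40) − f^{(3)}(4)] = −1/720 × (-7.32422e-10 − (-0.00732422)) = -1.01725e-05.
Partial sum through k=2: 0.00747179.
k=3: B_{6}/(6)! × [f^{(5)}(40) − f^{(5)}(4)] = 1/30240 × (-2.56348e-11 − (-0.0256348)) = 8.47711e-07.
Partial sum through k=3: 0.00747264.
k=4: B_{8}/(8)! × [f^{(7)}(40) − f^{(7)}(4)] = −1/1209600 × (-1.44196e-12 − (-0.144196)) = -1.19209e-07.

S_4 ≈ 0.00747252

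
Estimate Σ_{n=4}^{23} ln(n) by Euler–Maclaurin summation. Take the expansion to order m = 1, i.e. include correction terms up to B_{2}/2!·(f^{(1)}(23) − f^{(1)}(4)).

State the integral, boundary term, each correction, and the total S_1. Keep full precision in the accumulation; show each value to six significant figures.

S_1 ≈ 49.8149

∫_4^23 ln(x) dx evaluates to 47.5712.
½[f(4) + f(23)] = ½[1.38629 + 3.13549] = 2.26089.
Integral + boundary = 49.8321.
k=1: B_{2}/(2)! × [f^{(1)}(23) − f^{(1)}(4)] = 1/12 × (0.0434783 − 0.250000) = -0.0172101.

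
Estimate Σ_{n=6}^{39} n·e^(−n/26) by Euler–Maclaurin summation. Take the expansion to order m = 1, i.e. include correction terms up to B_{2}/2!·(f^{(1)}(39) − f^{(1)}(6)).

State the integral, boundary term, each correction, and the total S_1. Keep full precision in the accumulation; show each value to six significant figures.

S_1 ≈ 290.126

Integral: ∫_6^39 x·e^(−x/26) dx = 283.454.
½[f(6) + f(39)] = ½[4.76354 + 8.70208] = 6.73281.
Running total after boundary: 290.186.
Order-1 term: 1/12 · (-0.111565 − 0.610710) = -0.0601896.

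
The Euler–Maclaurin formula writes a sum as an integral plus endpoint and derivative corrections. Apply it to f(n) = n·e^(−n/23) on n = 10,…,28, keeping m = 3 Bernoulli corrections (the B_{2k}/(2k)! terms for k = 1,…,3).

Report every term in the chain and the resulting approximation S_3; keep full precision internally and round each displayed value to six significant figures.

S_3 ≈ 151.516

Integral: ∫_10^28 x·e^(−x/23) dx = 144.171.
½[f(10) + f(28)] = ½[6.47405 + 8.28804] = 7.38105.
Integral + boundary = 151.552.
Order-1 term: 1/12 · (-0.0643481 − 0.365925) = -0.0358561.
Running total after k=1: 151.516.
Order-2 term: −1/720 · (0.000997457 − 0.00313939) = 2.97490e-06.
Running total after k=2: 151.516.
Order-3 term: 1/30240 · (4.00105e-06 − 1.05615e-05) = -2.16947e-10.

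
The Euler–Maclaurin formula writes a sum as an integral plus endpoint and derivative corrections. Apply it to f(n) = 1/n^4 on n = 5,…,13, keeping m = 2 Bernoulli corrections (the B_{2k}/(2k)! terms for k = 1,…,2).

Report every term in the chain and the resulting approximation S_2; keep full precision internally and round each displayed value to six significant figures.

The integral term ∫_5^13 1/x^4 dx = 0.00251494.
Endpoint term: (f(5) + f(13))/2 = (0.00160000 + 3.50128e-05)/2 = 0.000817506.
Running total after boundary: 0.00333245.
Correction k=1: B_{2}/2! · (f^{(1)}(13) − f^{(1)}(5)) = 1/12 · (-1.07732e-05 − (-0.00128000)) = 0.000105769.
Partial sum through k=1: 0.00343822.
Correction k=2: B_{4}/4! · (f^{(3)}(13) − f^{(3)}(5)) = −1/720 · (-1.91240e-06 − (-0.00153600)) = -2.13068e-06.

S_2 ≈ 0.00343609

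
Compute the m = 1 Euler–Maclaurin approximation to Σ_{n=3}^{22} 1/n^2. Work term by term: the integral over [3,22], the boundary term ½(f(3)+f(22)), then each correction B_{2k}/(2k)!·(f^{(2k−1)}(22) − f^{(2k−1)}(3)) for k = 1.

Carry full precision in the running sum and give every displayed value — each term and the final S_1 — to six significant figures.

S_1 ≈ 0.350625

∫_3^22 1/x^2 dx evaluates to 0.287879.
½[f(3) + f(22)] = ½[0.111111 + 0.00206612] = 0.0565886.
Integral + boundary = 0.344467.
k=1: B_{2}/(2)! × [f^{(1)}(22) − f^{(1)}(3)] = 1/12 × (-0.000187829 − (-0.0740741)) = 0.00615719.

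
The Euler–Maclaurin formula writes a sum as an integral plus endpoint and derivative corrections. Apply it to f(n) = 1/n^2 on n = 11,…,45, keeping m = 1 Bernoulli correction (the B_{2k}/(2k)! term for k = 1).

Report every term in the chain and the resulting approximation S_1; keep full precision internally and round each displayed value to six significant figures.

The integral term ∫_11^45 1/x^2 dx = 0.0686869.
½[f(11) + f(45)] = ½[0.00826446 + 0.000493827] = 0.00437914.
So far: 0.0730660.
Order-1 term: 1/12 · (-2.19479e-05 − (-0.00150263)) = 0.000123390.

S_1 ≈ 0.0731894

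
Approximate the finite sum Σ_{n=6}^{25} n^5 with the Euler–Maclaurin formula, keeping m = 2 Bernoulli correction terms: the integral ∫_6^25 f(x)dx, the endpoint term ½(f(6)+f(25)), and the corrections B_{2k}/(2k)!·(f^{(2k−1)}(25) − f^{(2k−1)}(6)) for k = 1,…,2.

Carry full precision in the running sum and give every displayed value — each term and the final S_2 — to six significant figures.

The integral term ∫_6^25 x^5 dx = 4.06823e+07.
½[f(6) + f(25)] = ½[7776.00 + 9.76562e+06] = 4.88670e+06.
Running total after boundary: 4.55690e+07.
Correction k=1: B_{2}/2! · (f^{(1)}(25) − f^{(1)}(6)) = 1/12 · (1.95312e+06 − 6480.00) = 162220.
Partial sum through k=1: 4.57312e+07.
Correction k=2: B_{4}/4! · (f^{(3)}(25) − f^{(3)}(6)) = −1/720 · (37500.0 − 2160.00) = -49.0833.

S_2 ≈ 4.57312e+07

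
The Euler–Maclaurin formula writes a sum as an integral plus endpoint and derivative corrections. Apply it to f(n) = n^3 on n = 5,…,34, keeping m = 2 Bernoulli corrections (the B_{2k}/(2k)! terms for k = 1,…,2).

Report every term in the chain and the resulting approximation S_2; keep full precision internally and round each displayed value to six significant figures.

S_2 ≈ 353925

The integral term ∫_5^34 x^3 dx = 333928.
Endpoint term: (f(5) + f(34))/2 = (125.000 + 39304.0)/2 = 19714.5.
So far: 353642.
Order-1 term: 1/12 · (3468.00 − 75.0000) = 282.750.
Running total after k=1: 353925.
Order-2 term: −1/720 · (6.00000 − 6.00000) = 0.00000.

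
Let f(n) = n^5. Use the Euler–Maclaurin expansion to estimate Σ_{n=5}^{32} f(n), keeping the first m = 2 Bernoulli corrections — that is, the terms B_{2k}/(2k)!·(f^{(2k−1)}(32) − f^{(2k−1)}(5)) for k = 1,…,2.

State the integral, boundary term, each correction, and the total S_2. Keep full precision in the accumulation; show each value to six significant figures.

S_2 ≈ 1.96170e+08

∫_5^32 x^5 dx evaluates to 1.78954e+08.
Endpoint term: (f(5) + f(32))/2 = (3125.00 + 3.35544e+07)/2 = 1.67788e+07.
So far: 1.95733e+08.
k=1: B_{2}/(2)! × [f^{(1)}(32) − f^{(1)}(5)] = 1/12 × (5.24288e+06 − 3125.00) = 436646.
After k=1: 1.96170e+08.
k=2: B_{4}/(4)! × [f^{(3)}(32) − f^{(3)}(5)] = −1/720 × (61440.0 − 1500.00) = -83.2500.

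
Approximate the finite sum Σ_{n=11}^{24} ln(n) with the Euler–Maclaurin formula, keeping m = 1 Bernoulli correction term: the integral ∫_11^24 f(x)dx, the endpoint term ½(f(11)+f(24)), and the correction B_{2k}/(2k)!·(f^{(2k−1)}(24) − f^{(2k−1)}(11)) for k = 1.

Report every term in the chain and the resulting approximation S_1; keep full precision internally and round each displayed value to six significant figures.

S_1 ≈ 39.6803

∫_11^24 ln(x) dx evaluates to 36.8964.
Endpoint term: (f(11) + f(24))/2 = (2.39790 + 3.17805)/2 = 2.78797.
So far: 39.6844.
Correction k=1: B_{2}/2! · (f^{(1)}(24) − f^{(1)}(11)) = 1/12 · (0.0416667 − 0.0909091) = -0.00410354.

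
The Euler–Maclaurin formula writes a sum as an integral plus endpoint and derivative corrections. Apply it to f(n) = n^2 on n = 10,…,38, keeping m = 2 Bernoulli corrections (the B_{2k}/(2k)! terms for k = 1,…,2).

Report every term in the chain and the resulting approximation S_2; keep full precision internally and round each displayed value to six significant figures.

∫_10^38 x^2 dx evaluates to 17957.3.
Boundary: ½(f(10) + f(38)) = ½(100.000 + 1444.00) = 772.000.
Running total after boundary: 18729.3.
Order-1 term: 1/12 · (76.0000 − 20.0000) = 4.66667.
Partial sum through k=1: 18734.0.
Order-2 term: −1/720 · (0.00000 − 0.00000) = 0.00000.

S_2 ≈ 18734.0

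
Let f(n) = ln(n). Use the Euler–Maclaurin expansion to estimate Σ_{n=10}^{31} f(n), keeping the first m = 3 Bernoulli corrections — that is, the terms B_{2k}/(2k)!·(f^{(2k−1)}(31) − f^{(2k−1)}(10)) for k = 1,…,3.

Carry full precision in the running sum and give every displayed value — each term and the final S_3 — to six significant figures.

S_3 ≈ 65.2904

The integral term ∫_10^31 ln(x) dx = 62.4278.
½[f(10) + f(31)] = ½[2.30259 + 3.43399] = 2.86829.
Integral + boundary = 65.2960.
k=1: B_{2}/(2)! × [f^{(1)}(31) − f^{(1)}(10)] = 1/12 × (0.0322581 − 0.100000) = -0.00564516.
Running total after k=1: 65.2904.
k=2: B_{4}/(4)! × [f^{(3)}(31) − f^{(3)}(10)] = −1/720 × (6.71344e-05 − 0.00200000) = 2.68454e-06.
Running total after k=2: 65.2904.
k=3: B_{6}/(6)! × [f^{(5)}(31) − f^{(5)}(10)] = 1/30240 × (8.38306e-07 − 0.000240000) = -7.90879e-09.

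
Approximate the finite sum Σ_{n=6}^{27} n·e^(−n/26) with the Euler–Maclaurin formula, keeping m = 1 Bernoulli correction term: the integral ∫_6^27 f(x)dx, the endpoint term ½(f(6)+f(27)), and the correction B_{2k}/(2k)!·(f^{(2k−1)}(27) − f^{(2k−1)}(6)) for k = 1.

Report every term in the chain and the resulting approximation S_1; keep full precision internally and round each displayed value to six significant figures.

The integral term ∫_6^27 x·e^(−x/26) dx = 172.733.
Endpoint term: (f(6) + f(27))/2 = (4.76354 + 9.55797)/2 = 7.16075.
So far: 179.894.
k=1: B_{2}/(2)! × [f^{(1)}(27) − f^{(1)}(6)] = 1/12 × (-0.0136153 − 0.610710) = -0.0520271.

S_1 ≈ 179.842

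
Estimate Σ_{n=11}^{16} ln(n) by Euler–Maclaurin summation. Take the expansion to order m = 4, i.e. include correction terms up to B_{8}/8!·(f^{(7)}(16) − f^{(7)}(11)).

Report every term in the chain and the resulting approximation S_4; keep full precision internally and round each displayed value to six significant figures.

S_4 ≈ 15.5674

Integral: ∫_11^16 ln(x) dx = 12.9846.
Endpoint term: (f(11) + f(16))/2 = (2.39790 + 2.77259)/2 = 2.58524.
So far: 15.5698.
Correction k=1: B_{2}/2! · (f^{(1)}(16) − f^{(1)}(11)) = 1/12 · (0.0625000 − 0.0909091) = -0.00236742.
Running total after k=1: 15.5674.
Correction k=2: B_{4}/4! · (f^{(3)}(16) − f^{(3)}(11)) = −1/720 · (0.000488281 − 0.00150263) = 1.40882e-06.
Running total after k=2: 15.5674.
Correction k=3: B_{6}/6! · (f^{(5)}(16) − f^{(5)}(11)) = 1/30240 · (2.28882e-05 − 0.000149021) = -4.17106e-09.
Running total after k=3: 15.5674.
Correction k=4: B_{8}/8! · (f^{(7)}(16) − f^{(7)}(11)) = −1/1209600 · (2.68221e-06 − 3.69474e-05) = 2.83277e-11.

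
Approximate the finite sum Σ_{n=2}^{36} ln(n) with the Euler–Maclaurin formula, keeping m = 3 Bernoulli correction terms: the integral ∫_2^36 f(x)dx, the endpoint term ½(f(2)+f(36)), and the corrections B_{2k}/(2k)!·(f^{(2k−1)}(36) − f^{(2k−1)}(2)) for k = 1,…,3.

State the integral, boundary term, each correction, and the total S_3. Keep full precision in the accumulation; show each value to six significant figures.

The integral term ∫_2^36 ln(x) dx = 93.6204.
Endpoint term: (f(2) + f(36))/2 = (0.693147 + 3.58352)/2 = 2.13833.
So far: 95.7587.
Order-1 term: 1/12 · (0.0277778 − 0.500000) = -0.0393519.
Partial sum through k=1: 95.7194.
Order-2 term: −1/720 · (4.28669e-05 − 0.250000) = 0.000347163.
Partial sum through k=2: 95.7197.
Order-3 term: 1/30240 · (3.96916e-07 − 0.750000) = -2.48016e-05.

S_3 ≈ 95.7197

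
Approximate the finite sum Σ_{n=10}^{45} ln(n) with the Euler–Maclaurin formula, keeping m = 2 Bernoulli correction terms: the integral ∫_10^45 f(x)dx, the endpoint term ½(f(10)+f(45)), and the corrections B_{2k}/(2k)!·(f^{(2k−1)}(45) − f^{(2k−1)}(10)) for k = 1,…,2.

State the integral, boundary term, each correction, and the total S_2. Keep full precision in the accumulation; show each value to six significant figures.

∫_10^45 ln(x) dx evaluates to 113.274.
Endpoint term: (f(10) + f(45))/2 = (2.30259 + 3.80666)/2 = 3.05462.
Running total after boundary: 116.329.
Correction k=1: B_{2}/2! · (f^{(1)}(45) − f^{(1)}(10)) = 1/12 · (0.0222222 − 0.100000) = -0.00648148.
Partial sum through k=1: 116.322.
Correction k=2: B_{4}/4! · (f^{(3)}(45) − f^{(3)}(10)) = −1/720 · (2.19479e-05 − 0.00200000) = 2.74729e-06.

S_2 ≈ 116.322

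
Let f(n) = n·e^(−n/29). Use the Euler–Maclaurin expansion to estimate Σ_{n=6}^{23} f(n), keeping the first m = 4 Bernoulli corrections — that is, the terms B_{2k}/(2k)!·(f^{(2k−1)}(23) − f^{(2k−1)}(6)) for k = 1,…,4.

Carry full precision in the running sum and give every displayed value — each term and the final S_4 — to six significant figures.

S_4 ≈ 150.619

The integral term ∫_6^23 x·e^(−x/29) dx = 143.023.
Boundary: ½(f(6) + f(23)) = ½(4.87862 + 10.4061) = 7.64235.
So far: 150.665.
Order-1 term: 1/12 · (0.0936080 − 0.644875) = -0.0459390.
After k=1: 150.619.
Order-2 term: −1/720 · (0.00118726 − 0.00270046) = 2.10166e-06.
After k=2: 150.619.
Order-3 term: 1/30240 · (2.69110e-06 − 5.51024e-06) = -9.32257e-11.
After k=3: 150.619.
Order-4 term: −1/1209600 · (4.72113e-09 − 9.28595e-09) = 3.77382e-15.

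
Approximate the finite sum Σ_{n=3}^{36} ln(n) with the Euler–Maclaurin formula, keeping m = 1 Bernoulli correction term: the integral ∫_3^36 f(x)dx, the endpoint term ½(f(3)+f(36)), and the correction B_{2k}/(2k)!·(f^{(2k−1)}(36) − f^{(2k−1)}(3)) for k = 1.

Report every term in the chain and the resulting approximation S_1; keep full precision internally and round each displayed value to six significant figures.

The integral term ∫_3^36 ln(x) dx = 92.7108.
Endpoint term: (f(3) + f(36))/2 = (1.09861 + 3.58352)/2 = 2.34107.
Integral + boundary = 95.0519.
k=1: B_{2}/(2)! × [f^{(1)}(36) − f^{(1)}(3)] = 1/12 × (0.0277778 − 0.333333) = -0.0254630.

S_1 ≈ 95.0264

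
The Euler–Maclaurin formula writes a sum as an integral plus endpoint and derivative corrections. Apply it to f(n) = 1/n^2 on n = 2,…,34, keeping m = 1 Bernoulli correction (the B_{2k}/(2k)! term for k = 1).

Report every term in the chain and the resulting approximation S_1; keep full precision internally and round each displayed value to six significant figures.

S_1 ≈ 0.616850

The integral term ∫_2^34 1/x^2 dx = 0.470588.
½[f(2) + f(34)] = ½[0.250000 + 0.000865052] = 0.125433.
So far: 0.596021.
Order-1 term: 1/12 · (-5.08854e-05 − (-0.250000)) = 0.0208291.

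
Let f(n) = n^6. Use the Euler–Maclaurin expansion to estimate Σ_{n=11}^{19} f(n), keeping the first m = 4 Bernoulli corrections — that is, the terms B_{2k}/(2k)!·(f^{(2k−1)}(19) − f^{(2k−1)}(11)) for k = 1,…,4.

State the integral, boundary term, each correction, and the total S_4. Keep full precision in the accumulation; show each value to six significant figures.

The integral term ∫_11^19 x^6 dx = 1.24912e+08.
Endpoint term: (f(11) + f(19))/2 = (1.77156e+06 + 4.70459e+07)/2 = 2.44087e+07.
Running total after boundary: 1.49321e+08.
Order-1 term: 1/12 · (1.48566e+07 − 966306) = 1.15752e+06.
After k=1: 1.50478e+08.
Order-2 term: −1/720 · (823080 − 159720) = -921.333.
After k=2: 1.50477e+08.
Order-3 term: 1/30240 · (13680.0 − 7920.00) = 0.190476.
After k=3: 1.50477e+08.
Order-4 term: −1/1209600 · (0.00000 − 0.00000) = 0.00000.

S_4 ≈ 1.50477e+08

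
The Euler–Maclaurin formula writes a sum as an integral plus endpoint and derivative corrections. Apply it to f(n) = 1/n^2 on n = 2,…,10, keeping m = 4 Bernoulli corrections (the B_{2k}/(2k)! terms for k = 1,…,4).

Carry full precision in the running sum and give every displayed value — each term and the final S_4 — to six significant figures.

S_4 ≈ 0.549746

∫_2^10 1/x^2 dx evaluates to 0.400000.
Boundary: ½(f(2) + f(10)) = ½(0.250000 + 0.0100000) = 0.130000.
Integral + boundary = 0.530000.
Order-1 term: 1/12 · (-0.00200000 − (-0.250000)) = 0.0206667.
Partial sum through k=1: 0.550667.
Order-2 term: −1/720 · (-0.000240000 − (-0.750000)) = -0.00104133.
Partial sum through k=2: 0.549625.
Order-3 term: 1/30240 · (-7.20000e-05 − (-5.62500)) = 0.000186010.
Partial sum through k=3: 0.549811.
Order-4 term: −1/1209600 · (-4.03200e-05 − (-78.7500)) = -6.51041e-05.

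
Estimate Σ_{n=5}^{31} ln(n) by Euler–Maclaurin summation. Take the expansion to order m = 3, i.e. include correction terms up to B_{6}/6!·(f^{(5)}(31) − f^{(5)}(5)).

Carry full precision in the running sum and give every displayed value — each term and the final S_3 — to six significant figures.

S_3 ≈ 74.9142

The integral term ∫_5^31 ln(x) dx = 72.4064.
Boundary: ½(f(5) + f(31)) = ½(1.60944 + 3.43399) = 2.52171.
So far: 74.9281.
Order-1 term: 1/12 · (0.0322581 − 0.200000) = -0.0139785.
Running total after k=1: 74.9141.
Order-2 term: −1/720 · (6.71344e-05 − 0.0160000) = 2.21290e-05.
Running total after k=2: 74.9142.
Order-3 term: 1/30240 · (8.38306e-07 − 0.00768000) = -2.53941e-07.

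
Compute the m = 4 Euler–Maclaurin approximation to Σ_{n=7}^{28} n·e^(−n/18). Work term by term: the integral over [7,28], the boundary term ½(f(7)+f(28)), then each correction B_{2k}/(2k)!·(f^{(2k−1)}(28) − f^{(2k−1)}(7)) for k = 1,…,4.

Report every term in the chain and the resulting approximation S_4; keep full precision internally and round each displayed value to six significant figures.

Integral: ∫_7^28 x·e^(−x/18) dx = 130.247.
Endpoint term: (f(7) + f(28))/2 = (4.74467 + 5.91002)/2 = 5.32734.
Integral + boundary = 135.574.
Order-1 term: 1/12 · (-0.117262 − 0.414217) = -0.0442899.
Running total after k=1: 135.530.
Order-2 term: −1/720 · (0.000940994 − 0.00546246) = 6.27981e-06.
Running total after k=2: 135.530.
Order-3 term: 1/30240 · (6.92564e-06 − 2.97730e-05) = -7.55536e-10.
Running total after k=3: 135.530.
Order-4 term: −1/1209600 · (3.37870e-08 − 1.31749e-07) = 8.09871e-14.

S_4 ≈ 135.530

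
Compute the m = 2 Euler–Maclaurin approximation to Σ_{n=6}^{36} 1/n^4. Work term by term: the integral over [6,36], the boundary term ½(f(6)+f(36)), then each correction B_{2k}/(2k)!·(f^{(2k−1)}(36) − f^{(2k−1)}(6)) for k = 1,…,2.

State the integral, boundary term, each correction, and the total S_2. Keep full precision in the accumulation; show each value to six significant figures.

∫_6^36 1/x^4 dx evaluates to 0.00153607.
Endpoint term: (f(6) + f(36))/2 = (0.000771605 + 5.95374e-07)/2 = 0.000386100.
Integral + boundary = 0.00192217.
Correction k=1: B_{2}/2! · (f^{(1)}(36) − f^{(1)}(6)) = 1/12 · (-6.61527e-08 − (-0.000514403)) = 4.28614e-05.
Running total after k=1: 0.00196503.
Correction k=2: B_{4}/4! · (f^{(3)}(36) − f^{(3)}(6)) = −1/720 · (-1.53131e-09 − (-0.000428669)) = -5.95372e-07.

S_2 ≈ 0.00196443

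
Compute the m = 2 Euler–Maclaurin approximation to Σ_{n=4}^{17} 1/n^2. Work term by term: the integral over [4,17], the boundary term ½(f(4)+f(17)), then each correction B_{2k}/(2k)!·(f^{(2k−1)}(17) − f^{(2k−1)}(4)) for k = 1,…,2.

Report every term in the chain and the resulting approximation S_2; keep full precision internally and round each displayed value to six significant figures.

S_2 ≈ 0.226694

∫_4^17 1/x^2 dx evaluates to 0.191176.
½[f(4) + f(17)] = ½[0.0625000 + 0.00346021] = 0.0329801.
Integral + boundary = 0.224157.
k=1: B_{2}/(2)! × [f^{(1)}(17) − f^{(1)}(4)] = 1/12 × (-0.000407083 − (-0.0312500)) = 0.00257024.
Partial sum through k=1: 0.226727.
k=2: B_{4}/(4)! × [f^{(3)}(17) − f^{(3)}(4)] = −1/720 × (-1.69031e-05 − (-0.0234375)) = -3.25286e-05.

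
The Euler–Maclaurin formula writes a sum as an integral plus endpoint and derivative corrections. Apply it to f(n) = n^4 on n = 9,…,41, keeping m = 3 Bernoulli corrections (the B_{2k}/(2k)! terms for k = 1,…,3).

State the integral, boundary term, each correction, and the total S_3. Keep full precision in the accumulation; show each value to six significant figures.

S_3 ≈ 2.45983e+07

The integral term ∫_9^41 x^4 dx = 2.31594e+07.
½[f(9) + f(41)] = ½[6561.00 + 2.82576e+06] = 1.41616e+06.
Integral + boundary = 2.45756e+07.
Correction k=1: B_{2}/2! · (f^{(1)}(41) − f^{(1)}(9)) = 1/12 · (275684 − 2916.00) = 22730.7.
After k=1: 2.45983e+07.
Correction k=2: B_{4}/4! · (f^{(3)}(41) − f^{(3)}(9)) = −1/720 · (984.000 − 216.000) = -1.06667.
After k=2: 2.45983e+07.
Correction k=3: B_{6}/6! · (f^{(5)}(41) − f^{(5)}(9)) = 1/30240 · (0.00000 − 0.00000) = 0.00000.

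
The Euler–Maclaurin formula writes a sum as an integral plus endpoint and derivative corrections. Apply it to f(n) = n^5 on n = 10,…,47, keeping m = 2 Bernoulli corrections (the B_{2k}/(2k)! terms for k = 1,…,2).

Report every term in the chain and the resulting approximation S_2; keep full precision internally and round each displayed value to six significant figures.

The integral term ∫_10^47 x^5 dx = 1.79637e+09.
Boundary: ½(f(10) + f(47)) = ½(100000 + 2.29345e+08) = 1.14723e+08.
Running total after boundary: 1.91109e+09.
Correction k=1: B_{2}/2! · (f^{(1)}(47) − f^{(1)}(10)) = 1/12 · (2.43984e+07 − 50000.0) = 2.02903e+06.
Partial sum through k=1: 1.91312e+09.
Correction k=2: B_{4}/4! · (f^{(3)}(47) − f^{(3)}(10)) = −1/720 · (132540 − 6000.00) = -175.750.

S_2 ≈ 1.91312e+09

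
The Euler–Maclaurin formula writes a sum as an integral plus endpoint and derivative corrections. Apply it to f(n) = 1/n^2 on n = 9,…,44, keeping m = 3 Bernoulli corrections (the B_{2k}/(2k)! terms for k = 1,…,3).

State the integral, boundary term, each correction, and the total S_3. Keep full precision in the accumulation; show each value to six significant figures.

Integral: ∫_9^44 1/x^2 dx = 0.0883838.
½[f(9) + f(44)] = ½[0.0123457 + 0.000516529] = 0.00643110.
So far: 0.0948149.
k=1: B_{2}/(2)! × [f^{(1)}(44) − f^{(1)}(9)] = 1/12 × (-2.34786e-05 − (-0.00274348)) = 0.000226667.
Running total after k=1: 0.0950416.
k=2: B_{4}/(4)! × [f^{(3)}(44) − f^{(3)}(9)] = −1/720 × (-1.45528e-07 − (-0.000406442)) = -5.64301e-07.
Running total after k=2: 0.0950410.
k=3: B_{6}/(6)! × [f^{(5)}(44) − f^{(5)}(9)] = 1/30240 × (-2.25509e-09 − (-0.000150534)) = 4.97791e-09.

S_3 ≈ 0.0950411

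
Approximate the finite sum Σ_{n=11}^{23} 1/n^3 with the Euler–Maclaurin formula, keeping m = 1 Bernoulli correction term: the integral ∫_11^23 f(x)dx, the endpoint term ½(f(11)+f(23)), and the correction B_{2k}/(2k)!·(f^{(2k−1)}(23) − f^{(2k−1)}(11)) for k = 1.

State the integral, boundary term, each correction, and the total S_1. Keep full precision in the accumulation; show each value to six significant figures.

S_1 ≈ 0.00361999

Integral: ∫_11^23 1/x^3 dx = 0.00318705.
½[f(11) + f(23)] = ½[0.000751315 + 8.21895e-05] = 0.000416752.
Running total after boundary: 0.00360380.
k=1: B_{2}/(2)! × [f^{(1)}(23) − f^{(1)}(11)] = 1/12 × (-1.07204e-05 − (-0.000204904)) = 1.61820e-05.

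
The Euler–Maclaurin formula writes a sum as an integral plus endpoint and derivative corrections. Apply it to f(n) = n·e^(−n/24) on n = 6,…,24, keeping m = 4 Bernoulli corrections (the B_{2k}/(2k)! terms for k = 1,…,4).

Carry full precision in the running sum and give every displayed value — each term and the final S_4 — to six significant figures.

Integral: ∫_6^24 x·e^(−x/24) dx = 136.939.
½[f(6) + f(24)] = ½[4.67280 + 8.82911] = 6.75096.
So far: 143.690.
Correction k=1: B_{2}/2! · (f^{(1)}(24) − f^{(1)}(6)) = 1/12 · (0.00000 − 0.584101) = -0.0486750.
Partial sum through k=1: 143.642.
Correction k=2: B_{4}/4! · (f^{(3)}(24) − f^{(3)}(6)) = −1/720 · (0.00127736 − 0.00371823) = 3.39010e-06.
Partial sum through k=2: 143.642.
Correction k=3: B_{6}/6! · (f^{(5)}(24) − f^{(5)}(6)) = 1/30240 · (4.43527e-06 − 1.11500e-05) = -2.22048e-10.
Partial sum through k=3: 143.642.
Correction k=4: B_{8}/8! · (f^{(7)}(24) − f^{(7)}(6)) = −1/1209600 · (1.15502e-08 − 2.75082e-08) = 1.31928e-14.

S_4 ≈ 143.642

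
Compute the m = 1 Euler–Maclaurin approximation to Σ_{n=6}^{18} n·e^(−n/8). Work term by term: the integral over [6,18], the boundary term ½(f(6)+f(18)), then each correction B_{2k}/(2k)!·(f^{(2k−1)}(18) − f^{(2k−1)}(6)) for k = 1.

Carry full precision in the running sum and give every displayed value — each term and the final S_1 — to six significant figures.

S_1 ≈ 33.3269

Integral: ∫_6^18 x·e^(−x/8) dx = 30.9820.
Endpoint term: (f(6) + f(18))/2 = (2.83420 + 1.89719)/2 = 2.36569.
Running total after boundary: 33.3477.
k=1: B_{2}/(2)! × [f^{(1)}(18) − f^{(1)}(6)] = 1/12 × (-0.131749 − 0.118092) = -0.0208201.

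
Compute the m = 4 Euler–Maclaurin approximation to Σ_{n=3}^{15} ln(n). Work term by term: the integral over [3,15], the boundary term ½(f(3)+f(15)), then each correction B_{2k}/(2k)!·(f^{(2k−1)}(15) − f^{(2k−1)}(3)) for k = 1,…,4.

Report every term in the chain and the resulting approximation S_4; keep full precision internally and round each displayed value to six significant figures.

S_4 ≈ 27.2061

Integral: ∫_3^15 ln(x) dx = 25.3249.
Endpoint term: (f(3) + f(15))/2 = (1.09861 + 2.70805)/2 = 1.90333.
Running total after boundary: 27.2282.
Order-1 term: 1/12 · (0.0666667 − 0.333333) = -0.0222222.
Partial sum through k=1: 27.2060.
Order-2 term: −1/720 · (0.000592593 − 0.0740741) = 0.000102058.
Partial sum through k=2: 27.2061.
Order-3 term: 1/30240 · (3.16049e-05 − 0.0987654) = -3.26501e-06.
Partial sum through k=3: 27.2061.
Order-4 term: −1/1209600 · (4.21399e-06 − 0.329218) = 2.72168e-07.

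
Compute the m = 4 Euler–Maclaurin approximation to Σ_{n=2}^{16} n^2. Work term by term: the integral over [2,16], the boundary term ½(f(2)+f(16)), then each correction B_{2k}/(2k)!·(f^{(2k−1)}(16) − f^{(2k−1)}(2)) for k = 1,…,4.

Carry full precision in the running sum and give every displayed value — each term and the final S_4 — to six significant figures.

The integral term ∫_2^16 x^2 dx = 1362.67.
Endpoint term: (f(2) + f(16))/2 = (4.00000 + 256.000)/2 = 130.000.
Running total after boundary: 1492.67.
Order-1 term: 1/12 · (32.0000 − 4.00000) = 2.33333.
After k=1: 1495.00.
Order-2 term: −1/720 · (0.00000 − 0.00000) = 0.00000.
After k=2: 1495.00.
Order-3 term: 1/30240 · (0.00000 − 0.00000) = 0.00000.
After k=3: 1495.00.
Order-4 term: −1/1209600 · (0.00000 − 0.00000) = 0.00000.

S_4 ≈ 1495.00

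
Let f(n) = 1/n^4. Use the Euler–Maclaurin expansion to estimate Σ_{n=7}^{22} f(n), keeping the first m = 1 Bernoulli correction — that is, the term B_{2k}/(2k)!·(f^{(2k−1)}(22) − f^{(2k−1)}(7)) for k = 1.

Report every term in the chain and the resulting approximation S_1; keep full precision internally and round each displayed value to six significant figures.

∫_7^22 1/x^4 dx evaluates to 0.000940513.
½[f(7) + f(22)] = ½[0.000416493 + 4.26883e-06] = 0.000210381.
So far: 0.00115089.
k=1: B_{2}/(2)! × [f^{(1)}(22) − f^{(1)}(7)] = 1/12 × (-7.76152e-07 − (-0.000237996)) = 1.97683e-05.

S_1 ≈ 0.00117066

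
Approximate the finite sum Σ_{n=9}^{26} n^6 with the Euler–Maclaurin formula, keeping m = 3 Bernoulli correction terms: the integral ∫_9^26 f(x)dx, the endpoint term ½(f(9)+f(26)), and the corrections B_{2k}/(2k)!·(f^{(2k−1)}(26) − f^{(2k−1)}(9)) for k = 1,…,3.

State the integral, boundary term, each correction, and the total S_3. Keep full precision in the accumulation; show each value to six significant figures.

∫_9^26 x^6 dx evaluates to 1.14672e+09.
Boundary: ½(f(9) + f(26)) = ½(531441 + 3.08916e+08) = 1.54724e+08.
So far: 1.30144e+09.
k=1: B_{2}/(2)! × [f^{(1)}(26) − f^{(1)}(9)] = 1/12 × (7.12883e+07 − 354294) = 5.91116e+06.
Partial sum through k=1: 1.30735e+09.
k=2: B_{4}/(4)! × [f^{(3)}(26) − f^{(3)}(9)] = −1/720 × (2.10912e+06 − 87480.0) = -2807.83.
Partial sum through k=2: 1.30735e+09.
k=3: B_{6}/(6)! × [f^{(5)}(26) − f^{(5)}(9)] = 1/30240 × (18720.0 − 6480.00) = 0.404762.

S_3 ≈ 1.30735e+09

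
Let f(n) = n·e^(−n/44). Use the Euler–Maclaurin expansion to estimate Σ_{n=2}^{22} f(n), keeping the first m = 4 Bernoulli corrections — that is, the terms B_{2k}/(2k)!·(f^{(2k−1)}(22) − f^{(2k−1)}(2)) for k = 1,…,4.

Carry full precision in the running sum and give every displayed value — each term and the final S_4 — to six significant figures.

S_4 ≈ 180.271

Integral: ∫_2^22 x·e^(−x/44) dx = 172.695.
Boundary: ½(f(2) + f(22)) = ½(1.91113 + 13.3437) = 7.62740.
Integral + boundary = 180.322.
Order-1 term: 1/12 · (0.303265 − 0.912128) = -0.0507386.
After k=1: 180.271.
Order-2 term: −1/720 · (0.000783227 − 0.00145829) = 9.37592e-07.
After k=2: 180.271.
Order-3 term: 1/30240 · (7.28207e-07 − 1.26314e-06) = -1.76897e-11.
After k=3: 180.271.
Order-4 term: −1/1209600 · (5.43313e-10 − 9.15824e-10) = 3.07962e-16.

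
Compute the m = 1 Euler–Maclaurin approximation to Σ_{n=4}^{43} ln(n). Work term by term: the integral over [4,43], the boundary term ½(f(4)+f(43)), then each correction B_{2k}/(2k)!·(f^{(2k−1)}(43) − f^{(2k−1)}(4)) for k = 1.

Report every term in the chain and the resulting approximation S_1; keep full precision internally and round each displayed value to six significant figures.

∫_4^43 ln(x) dx evaluates to 117.186.
Endpoint term: (f(4) + f(43))/2 = (1.38629 + 3.76120)/2 = 2.57375.
So far: 119.760.
k=1: B_{2}/(2)! × [f^{(1)}(43) − f^{(1)}(4)] = 1/12 × (0.0232558 − 0.250000) = -0.0188953.

S_1 ≈ 119.741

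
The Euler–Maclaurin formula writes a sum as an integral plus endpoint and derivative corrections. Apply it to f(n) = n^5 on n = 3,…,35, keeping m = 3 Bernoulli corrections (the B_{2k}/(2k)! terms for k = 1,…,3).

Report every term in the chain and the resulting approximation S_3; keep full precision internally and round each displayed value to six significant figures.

Integral: ∫_3^35 x^5 dx = 3.06377e+08.
Endpoint term: (f(3) + f(35))/2 = (243.000 + 5.25219e+07)/2 = 2.62611e+07.
Integral + boundary = 3.32639e+08.
Correction k=1: B_{2}/2! · (f^{(1)}(35) − f^{(1)}(3)) = 1/12 · (7.50312e+06 − 405.000) = 625227.
After k=1: 3.33264e+08.
Correction k=2: B_{4}/4! · (f^{(3)}(35) − f^{(3)}(3)) = −1/720 · (73500.0 − 540.000) = -101.333.
After k=2: 3.33264e+08.
Correction k=3: B_{6}/6! · (f^{(5)}(35) − f^{(5)}(3)) = 1/30240 · (120.000 − 120.000) = 0.00000.

S_3 ≈ 3.33264e+08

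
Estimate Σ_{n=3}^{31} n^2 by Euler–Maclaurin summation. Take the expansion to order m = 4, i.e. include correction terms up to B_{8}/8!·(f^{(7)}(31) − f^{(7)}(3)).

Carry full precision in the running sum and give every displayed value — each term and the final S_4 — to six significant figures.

S_4 ≈ 10411.0

The integral term ∫_3^31 x^2 dx = 9921.33.
½[f(3) + f(31)] = ½[9.00000 + 961.000] = 485.000.
Integral + boundary = 10406.3.
Correction k=1: B_{2}/2! · (f^{(1)}(31) − f^{(1)}(3)) = 1/12 · (62.0000 − 6.00000) = 4.66667.
Partial sum through k=1: 10411.0.
Correction k=2: B_{4}/4! · (f^{(3)}(31) − f^{(3)}(3)) = −1/720 · (0.00000 − 0.00000) = 0.00000.
Partial sum through k=2: 10411.0.
Correction k=3: B_{6}/6! · (f^{(5)}(31) − f^{(5)}(3)) = 1/30240 · (0.00000 − 0.00000) = 0.00000.
Partial sum through k=3: 10411.0.
Correction k=4: B_{8}/8! · (f^{(7)}(31) − f^{(7)}(3)) = −1/1209600 · (0.00000 − 0.00000) = 0.00000.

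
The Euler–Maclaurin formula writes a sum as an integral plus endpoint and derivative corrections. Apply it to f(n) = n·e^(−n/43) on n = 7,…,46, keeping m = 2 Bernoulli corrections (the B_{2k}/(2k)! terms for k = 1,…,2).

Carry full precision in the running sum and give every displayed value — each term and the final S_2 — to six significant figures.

The integral term ∫_7^46 x·e^(−x/43) dx = 514.005.
½[f(7) + f(46)] = ½[5.94838 + 15.7821] = 10.8652.
Running total after boundary: 524.870.
Correction k=1: B_{2}/2! · (f^{(1)}(46) − f^{(1)}(7)) = 1/12 · (-0.0239364 − 0.711435) = -0.0612809.
After k=1: 524.808.
Correction k=2: B_{4}/4! · (f^{(3)}(46) − f^{(3)}(7)) = −1/720 · (0.000358161 − 0.00130393) = 1.31357e-06.

S_2 ≈ 524.808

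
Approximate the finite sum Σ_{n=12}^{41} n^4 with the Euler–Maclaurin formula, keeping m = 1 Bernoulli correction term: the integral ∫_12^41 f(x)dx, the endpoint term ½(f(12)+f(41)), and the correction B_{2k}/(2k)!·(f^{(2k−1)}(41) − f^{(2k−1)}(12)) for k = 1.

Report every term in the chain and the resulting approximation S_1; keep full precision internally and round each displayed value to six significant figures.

∫_12^41 x^4 dx evaluates to 2.31215e+07.
Boundary: ½(f(12) + f(41)) = ½(20736.0 + 2.82576e+06) = 1.42325e+06.
So far: 2.45447e+07.
Correction k=1: B_{2}/2! · (f^{(1)}(41) − f^{(1)}(12)) = 1/12 · (275684 − 6912.00) = 22397.7.

S_1 ≈ 2.45671e+07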